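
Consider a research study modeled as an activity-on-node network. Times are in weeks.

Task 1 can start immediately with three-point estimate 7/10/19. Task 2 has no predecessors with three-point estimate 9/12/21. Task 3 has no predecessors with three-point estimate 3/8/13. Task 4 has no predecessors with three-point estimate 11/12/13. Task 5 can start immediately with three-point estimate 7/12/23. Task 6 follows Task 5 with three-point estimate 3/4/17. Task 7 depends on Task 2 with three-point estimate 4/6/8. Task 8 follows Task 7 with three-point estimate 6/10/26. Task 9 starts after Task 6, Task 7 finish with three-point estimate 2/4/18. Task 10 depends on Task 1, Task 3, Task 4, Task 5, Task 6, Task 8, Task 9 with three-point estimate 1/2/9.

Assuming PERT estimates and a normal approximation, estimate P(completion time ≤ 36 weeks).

0.685

te_Task 1 = (7 + 4·10 + 19)/6 = 66/6 = 11; σ²_Task 1 = ((19−7)/6)² = 4.000
te_Task 2 = (9 + 4·12 + 21)/6 = 78/6 = 13; σ²_Task 2 = ((21−9)/6)² = 4.000
te_Task 3 = (3 + 4·8 + 13)/6 = 48/6 = 8; σ²_Task 3 = ((13−3)/6)² = 2.778
te_Task 4 = (11 + 4·12 + 13)/6 = 72/6 = 12; σ²_Task 4 = ((13−11)/6)² = 0.111
te_Task 5 = (7 + 4·12 + 23)/6 = 78/6 = 13; σ²_Task 5 = ((23−7)/6)² = 7.111
te_Task 6 = (3 + 4·4 + 17)/6 = 36/6 = 6; σ²_Task 6 = ((17−3)/6)² = 5.444
te_Task 7 = (4 + 4·6 + 8)/6 = 36/6 = 6; σ²_Task 7 = ((8−4)/6)² = 0.444
te_Task 8 = (6 + 4·10 + 26)/6 = 72/6 = 12; σ²_Task 8 = ((26−6)/6)² = 11.111
te_Task 9 = (2 + 4·4 + 18)/6 = 36/6 = 6; σ²_Task 9 = ((18−2)/6)² = 7.111
te_Task 10 = (1 + 4·2 + 9)/6 = 18/6 = 3; σ²_Task 10 = ((9−1)/6)² = 1.778

Forward pass:
ES_Task 1 = 0; EF_Task 1 = 11
ES_Task 2 = 0; EF_Task 2 = 13
ES_Task 3 = 0; EF_Task 3 = 8
ES_Task 4 = 0; EF_Task 4 = 12
ES_Task 5 = 0; EF_Task 5 = 13
ES_Task 6 = 13; EF_Task 6 = 13+6 = 19
ES_Task 7 = 13; EF_Task 7 = 13+6 = 19
ES_Task 8 = 19; EF_Task 8 = 19+12 = 31
ES_Task 9 = max(EF_Task 6=19, EF_Task 7=19) = 19; EF_Task 9 = 19+6 = 25
ES_Task 10 = max(EF_Task 1=11, EF_Task 3=8, EF_Task 4=12, EF_Task 5=13, EF_Task 6=19, EF_Task 8=31, EF_Task 9=25) = 31; EF_Task 10 = 31+3 = 34
Expected project duration μ = 34 weeks. Critical path: Task 2 → Task 7 → Task 8 → Task 10.

Variance along critical path = 4.000 + 0.444 + 11.111 + 1.778 = 17.333; σ = √17.333 = 4.163 weeks.
Z = (36 − 34) / 4.163 = 0.480
P(T ≤ 36) = Φ(0.480) ≈ 0.685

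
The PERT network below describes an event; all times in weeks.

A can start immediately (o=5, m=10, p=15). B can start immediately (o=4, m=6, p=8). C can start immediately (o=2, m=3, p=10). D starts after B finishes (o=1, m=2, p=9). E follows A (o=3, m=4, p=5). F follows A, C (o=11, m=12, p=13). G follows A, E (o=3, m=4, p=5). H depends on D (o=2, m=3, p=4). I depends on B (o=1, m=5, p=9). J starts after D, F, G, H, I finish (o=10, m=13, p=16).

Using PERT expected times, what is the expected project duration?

te_A = (5 + 4·10 + 15)/6 = 60/6 = 10
te_B = (4 + 4·6 + 8)/6 = 36/6 = 6
te_C = (2 + 4·3 + 10)/6 = 24/6 = 4
te_D = (1 + 4·2 + 9)/6 = 18/6 = 3
te_E = (3 + 4·4 + 5)/6 = 24/6 = 4
te_F = (11 + 4·12 + 13)/6 = 72/6 = 12
te_G = (3 + 4·4 + 5)/6 = 24/6 = 4
te_H = (2 + 4·3 + 4)/6 = 18/6 = 3
te_I = (1 + 4·5 + 9)/6 = 30/6 = 5
te_J = (10 + 4·13 + 16)/6 = 78/6 = 13

Forward pass:
ES_A = 0; EF_A = 10
ES_B = 0; EF_B = 6
ES_C = 0; EF_C = 4
ES_D = 6; EF_D = 6+3 = 9
ES_E = 10; EF_E = 10+4 = 14
ES_F = max(EF_A=10, EF_C=4) = 10; EF_F = 10+12 = 22
ES_G = max(EF_A=10, EF_E=14) = 14; EF_G = 14+4 = 18
ES_H = 9; EF_H = 9+3 = 12
ES_I = 6; EF_I = 6+5 = 11
ES_J = max(EF_D=9, EF_F=22, EF_G=18, EF_H=12, EF_I=11) = 22; EF_J = 22+13 = 35
Expected project duration μ = 35 weeks. Critical path: A → F → J.

35 weeks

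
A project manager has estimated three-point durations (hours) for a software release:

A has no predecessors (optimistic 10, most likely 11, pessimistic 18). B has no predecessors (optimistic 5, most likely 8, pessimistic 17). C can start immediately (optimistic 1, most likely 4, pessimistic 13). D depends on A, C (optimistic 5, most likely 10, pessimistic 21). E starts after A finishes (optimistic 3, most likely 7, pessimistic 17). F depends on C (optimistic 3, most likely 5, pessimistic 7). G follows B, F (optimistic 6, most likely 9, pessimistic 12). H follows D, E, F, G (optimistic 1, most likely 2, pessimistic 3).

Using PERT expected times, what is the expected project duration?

25 hours

te_A = (10 + 4·11 + 18)/6 = 72/6 = 12
te_B = (5 + 4·8 + 17)/6 = 54/6 = 9
te_C = (1 + 4·4 + 13)/6 = 30/6 = 5
te_D = (5 + 4·10 + 21)/6 = 66/6 = 11
te_E = (3 + 4·7 + 17)/6 = 48/6 = 8
te_F = (3 + 4·5 + 7)/6 = 30/6 = 5
te_G = (6 + 4·9 + 12)/6 = 54/6 = 9
te_H = (1 + 4·2 + 3)/6 = 12/6 = 2

Forward pass:
ES_A = 0; EF_A = 12
ES_B = 0; EF_B = 9
ES_C = 0; EF_C = 5
ES_D = max(EF_A=12, EF_C=5) = 12; EF_D = 12+11 = 23
ES_E = 12; EF_E = 12+8 = 20
ES_F = 5; EF_F = 5+5 = 10
ES_G = max(EF_B=9, EF_F=10) = 10; EF_G = 10+9 = 19
ES_H = max(EF_D=23, EF_E=20, EF_F=10, EF_G=19) = 23; EF_H = 23+2 = 25
Expected project duration μ = 25 hours. Critical path: A → D → H.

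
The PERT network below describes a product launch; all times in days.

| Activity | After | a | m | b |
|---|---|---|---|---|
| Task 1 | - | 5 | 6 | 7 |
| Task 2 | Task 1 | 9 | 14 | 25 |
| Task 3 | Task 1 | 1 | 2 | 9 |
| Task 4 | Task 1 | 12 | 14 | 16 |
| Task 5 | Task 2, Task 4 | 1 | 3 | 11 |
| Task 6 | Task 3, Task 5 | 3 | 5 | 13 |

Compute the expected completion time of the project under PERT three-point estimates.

te_Task 1 = (5 + 4·6 + 7)/6 = 36/6 = 6
te_Task 2 = (9 + 4·14 + 25)/6 = 90/6 = 15
te_Task 3 = (1 + 4·2 + 9)/6 = 18/6 = 3
te_Task 4 = (12 + 4·14 + 16)/6 = 84/6 = 14
te_Task 5 = (1 + 4·3 + 11)/6 = 24/6 = 4
te_Task 6 = (3 + 4·5 + 13)/6 = 36/6 = 6

Forward pass:
ES_Task 1 = 0; EF_Task 1 = 6
ES_Task 2 = 6; EF_Task 2 = 6+15 = 21
ES_Task 3 = 6; EF_Task 3 = 6+3 = 9
ES_Task 4 = 6; EF_Task 4 = 6+14 = 20
ES_Task 5 = max(EF_Task 2=21, EF_Task 4=20) = 21; EF_Task 5 = 21+4 = 25
ES_Task 6 = max(EF_Task 3=9, EF_Task 5=25) = 25; EF_Task 6 = 25+6 = 31
Expected project duration μ = 31 days. Critical path: Task 1 → Task 2 → Task 5 → Task 6.

31 days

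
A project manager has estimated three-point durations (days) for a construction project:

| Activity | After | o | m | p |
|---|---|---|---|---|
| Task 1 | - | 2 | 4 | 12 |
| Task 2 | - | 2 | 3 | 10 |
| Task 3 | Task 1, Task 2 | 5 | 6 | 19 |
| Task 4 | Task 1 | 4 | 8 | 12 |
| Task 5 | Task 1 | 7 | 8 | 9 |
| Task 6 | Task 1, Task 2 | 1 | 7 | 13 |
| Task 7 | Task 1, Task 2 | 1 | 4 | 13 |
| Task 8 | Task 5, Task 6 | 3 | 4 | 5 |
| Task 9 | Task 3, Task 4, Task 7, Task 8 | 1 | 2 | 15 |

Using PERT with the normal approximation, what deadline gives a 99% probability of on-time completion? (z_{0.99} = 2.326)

te_Task 1 = (2 + 4·4 + 12)/6 = 30/6 = 5; σ²_Task 1 = ((12−2)/6)² = 2.778
te_Task 2 = (2 + 4·3 + 10)/6 = 24/6 = 4; σ²_Task 2 = ((10−2)/6)² = 1.778
te_Task 3 = (5 + 4·6 + 19)/6 = 48/6 = 8; σ²_Task 3 = ((19−5)/6)² = 5.444
te_Task 4 = (4 + 4·8 + 12)/6 = 48/6 = 8; σ²_Task 4 = ((12−4)/6)² = 1.778
te_Task 5 = (7 + 4·8 + 9)/6 = 48/6 = 8; σ²_Task 5 = ((9−7)/6)² = 0.111
te_Task 6 = (1 + 4·7 + 13)/6 = 42/6 = 7; σ²_Task 6 = ((13−1)/6)² = 4.000
te_Task 7 = (1 + 4·4 + 13)/6 = 30/6 = 5; σ²_Task 7 = ((13−1)/6)² = 4.000
te_Task 8 = (3 + 4·4 + 5)/6 = 24/6 = 4; σ²_Task 8 = ((5−3)/6)² = 0.111
te_Task 9 = (1 + 4·2 + 15)/6 = 24/6 = 4; σ²_Task 9 = ((15−1)/6)² = 5.444

Forward pass:
ES_Task 1 = 0; EF_Task 1 = 5
ES_Task 2 = 0; EF_Task 2 = 4
ES_Task 3 = max(EF_Task 1=5, EF_Task 2=4) = 5; EF_Task 3 = 5+8 = 13
ES_Task 4 = 5; EF_Task 4 = 5+8 = 13
ES_Task 5 = 5; EF_Task 5 = 5+8 = 13
ES_Task 6 = max(EF_Task 1=5, EF_Task 2=4) = 5; EF_Task 6 = 5+7 = 12
ES_Task 7 = max(EF_Task 1=5, EF_Task 2=4) = 5; EF_Task 7 = 5+5 = 10
ES_Task 8 = max(EF_Task 5=13, EF_Task 6=12) = 13; EF_Task 8 = 13+4 = 17
ES_Task 9 = max(EF_Task 3=13, EF_Task 4=13, EF_Task 7=10, EF_Task 8=17) = 17; EF_Task 9 = 17+4 = 21
Expected project duration μ = 21 days. Critical path: Task 1 → Task 5 → Task 8 → Task 9.

Variance along critical path = 2.778 + 0.111 + 0.111 + 5.444 = 8.444; σ = 2.906 days.
D = μ + z·σ = 21 + 2.326·2.906 = 27.8 days

27.8 days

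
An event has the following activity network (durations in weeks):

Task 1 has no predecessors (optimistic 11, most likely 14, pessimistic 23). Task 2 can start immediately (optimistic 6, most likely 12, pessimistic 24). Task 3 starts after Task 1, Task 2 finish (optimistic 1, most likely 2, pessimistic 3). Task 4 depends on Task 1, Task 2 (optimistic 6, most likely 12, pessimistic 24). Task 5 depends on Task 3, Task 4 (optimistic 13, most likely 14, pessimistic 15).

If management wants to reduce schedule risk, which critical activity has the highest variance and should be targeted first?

te_Task 1 = (11 + 4·14 + 23)/6 = 90/6 = 15; σ²_Task 1 = ((23−11)/6)² = 4.000
te_Task 2 = (6 + 4·12 + 24)/6 = 78/6 = 13; σ²_Task 2 = ((24−6)/6)² = 9.000
te_Task 3 = (1 + 4·2 + 3)/6 = 12/6 = 2; σ²_Task 3 = ((3−1)/6)² = 0.111
te_Task 4 = (6 + 4·12 + 24)/6 = 78/6 = 13; σ²_Task 4 = ((24−6)/6)² = 9.000
te_Task 5 = (13 + 4·14 + 15)/6 = 84/6 = 14; σ²_Task 5 = ((15−13)/6)² = 0.111

Forward pass:
ES_Task 1 = 0; EF_Task 1 = 15
ES_Task 2 = 0; EF_Task 2 = 13
ES_Task 3 = max(EF_Task 1=15, EF_Task 2=13) = 15; EF_Task 3 = 15+2 = 17
ES_Task 4 = max(EF_Task 1=15, EF_Task 2=13) = 15; EF_Task 4 = 15+13 = 28
ES_Task 5 = max(EF_Task 3=17, EF_Task 4=28) = 28; EF_Task 5 = 28+14 = 42
Expected project duration μ = 42 weeks. Critical path: Task 1 → Task 4 → Task 5.

Variances on critical path: σ²_Task 1=4.000, σ²_Task 4=9.000, σ²_Task 5=0.111.
Largest is σ²_Task 4 = 9.000.

Task 4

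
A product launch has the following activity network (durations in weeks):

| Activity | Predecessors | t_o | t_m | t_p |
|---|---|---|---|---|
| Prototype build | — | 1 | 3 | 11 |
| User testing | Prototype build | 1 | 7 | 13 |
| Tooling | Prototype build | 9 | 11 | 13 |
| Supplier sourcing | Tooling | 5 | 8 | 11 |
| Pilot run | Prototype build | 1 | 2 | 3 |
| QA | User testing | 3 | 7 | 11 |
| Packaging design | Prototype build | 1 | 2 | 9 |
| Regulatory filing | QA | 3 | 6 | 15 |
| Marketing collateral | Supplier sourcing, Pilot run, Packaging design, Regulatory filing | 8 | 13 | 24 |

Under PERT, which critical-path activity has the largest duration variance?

te_Prototype build = (1 + 4·3 + 11)/6 = 24/6 = 4; σ²_Prototype build = ((11−1)/6)² = 2.778
te_User testing = (1 + 4·7 + 13)/6 = 42/6 = 7; σ²_User testing = ((13−1)/6)² = 4.000
te_Tooling = (9 + 4·11 + 13)/6 = 66/6 = 11; σ²_Tooling = ((13−9)/6)² = 0.444
te_Supplier sourcing = (5 + 4·8 + 11)/6 = 48/6 = 8; σ²_Supplier sourcing = ((11−5)/6)² = 1.000
te_Pilot run = (1 + 4·2 + 3)/6 = 12/6 = 2; σ²_Pilot run = ((3−1)/6)² = 0.111
te_QA = (3 + 4·7 + 11)/6 = 42/6 = 7; σ²_QA = ((11−3)/6)² = 1.778
te_Packaging design = (1 + 4·2 + 9)/6 = 18/6 = 3; σ²_Packaging design = ((9−1)/6)² = 1.778
te_Regulatory filing = (3 + 4·6 + 15)/6 = 42/6 = 7; σ²_Regulatory filing = ((15−3)/6)² = 4.000
te_Marketing collateral = (8 + 4·13 + 24)/6 = 84/6 = 14; σ²_Marketing collateral = ((24−8)/6)² = 7.111

Forward pass:
ES_Prototype build = 0; EF_Prototype build = 4
ES_User testing = 4; EF_User testing = 4+7 = 11
ES_Tooling = 4; EF_Tooling = 4+11 = 15
ES_Supplier sourcing = 15; EF_Supplier sourcing = 15+8 = 23
ES_Pilot run = 4; EF_Pilot run = 4+2 = 6
ES_QA = 11; EF_QA = 11+7 = 18
ES_Packaging design = 4; EF_Packaging design = 4+3 = 7
ES_Regulatory filing = 18; EF_Regulatory filing = 18+7 = 25
ES_Marketing collateral = max(EF_Supplier sourcing=23, EF_Pilot run=6, EF_Packaging design=7, EF_Regulatory filing=25) = 25; EF_Marketing collateral = 25+14 = 39
Expected project duration μ = 39 weeks. Critical path: Prototype build → User testing → QA → Regulatory filing → Marketing collateral.

Variances on critical path: σ²_Prototype build=2.778, σ²_User testing=4.000, σ²_QA=1.778, σ²_Regulatory filing=4.000, σ²_Marketing collateral=7.111.
Largest is σ²_Marketing collateral = 7.111.

Marketing collateral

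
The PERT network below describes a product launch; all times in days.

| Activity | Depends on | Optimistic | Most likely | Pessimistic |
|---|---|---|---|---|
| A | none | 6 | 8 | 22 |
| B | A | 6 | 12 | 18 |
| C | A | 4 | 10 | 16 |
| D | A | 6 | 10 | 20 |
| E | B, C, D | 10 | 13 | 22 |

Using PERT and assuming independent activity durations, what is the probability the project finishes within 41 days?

0.901

te_A = (6 + 4·8 + 22)/6 = 60/6 = 10; σ²_A = ((22−6)/6)² = 7.111
te_B = (6 + 4·12 + 18)/6 = 72/6 = 12; σ²_B = ((18−6)/6)² = 4.000
te_C = (4 + 4·10 + 16)/6 = 60/6 = 10; σ²_C = ((16−4)/6)² = 4.000
te_D = (6 + 4·10 + 20)/6 = 66/6 = 11; σ²_D = ((20−6)/6)² = 5.444
te_E = (10 + 4·13 + 22)/6 = 84/6 = 14; σ²_E = ((22−10)/6)² = 4.000

Forward pass:
ES_A = 0; EF_A = 10
ES_B = 10; EF_B = 10+12 = 22
ES_C = 10; EF_C = 10+10 = 20
ES_D = 10; EF_D = 10+11 = 21
ES_E = max(EF_B=22, EF_C=20, EF_D=21) = 22; EF_E = 22+14 = 36
Expected project duration μ = 36 days. Critical path: A → B → E.

Variance along critical path = 7.111 + 4.000 + 4.000 = 15.111; σ = √15.111 = 3.887 days.
Z = (41 − 36) / 3.887 = 1.286
P(T ≤ 41) = Φ(1.286) ≈ 0.901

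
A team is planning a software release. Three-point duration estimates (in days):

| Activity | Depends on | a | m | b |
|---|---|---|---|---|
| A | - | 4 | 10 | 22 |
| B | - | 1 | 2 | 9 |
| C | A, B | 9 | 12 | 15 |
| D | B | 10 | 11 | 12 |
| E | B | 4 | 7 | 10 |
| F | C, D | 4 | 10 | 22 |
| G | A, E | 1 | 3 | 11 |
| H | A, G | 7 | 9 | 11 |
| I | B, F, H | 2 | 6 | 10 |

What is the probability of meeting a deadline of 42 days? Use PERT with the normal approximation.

te_A = (4 + 4·10 + 22)/6 = 66/6 = 11; σ²_A = ((22−4)/6)² = 9.000
te_B = (1 + 4·2 + 9)/6 = 18/6 = 3; σ²_B = ((9−1)/6)² = 1.778
te_C = (9 + 4·12 + 15)/6 = 72/6 = 12; σ²_C = ((15−9)/6)² = 1.000
te_D = (10 + 4·11 + 12)/6 = 66/6 = 11; σ²_D = ((12−10)/6)² = 0.111
te_E = (4 + 4·7 + 10)/6 = 42/6 = 7; σ²_E = ((10−4)/6)² = 1.000
te_F = (4 + 4·10 + 22)/6 = 66/6 = 11; σ²_F = ((22−4)/6)² = 9.000
te_G = (1 + 4·3 + 11)/6 = 24/6 = 4; σ²_G = ((11−1)/6)² = 2.778
te_H = (7 + 4·9 + 11)/6 = 54/6 = 9; σ²_H = ((11−7)/6)² = 0.444
te_I = (2 + 4·6 + 10)/6 = 36/6 = 6; σ²_I = ((10−2)/6)² = 1.778

Forward pass:
ES_A = 0; EF_A = 11
ES_B = 0; EF_B = 3
ES_C = max(EF_A=11, EF_B=3) = 11; EF_C = 11+12 = 23
ES_D = 3; EF_D = 3+11 = 14
ES_E = 3; EF_E = 3+7 = 10
ES_F = max(EF_C=23, EF_D=14) = 23; EF_F = 23+11 = 34
ES_G = max(EF_A=11, EF_E=10) = 11; EF_G = 11+4 = 15
ES_H = max(EF_A=11, EF_G=15) = 15; EF_H = 15+9 = 24
ES_I = max(EF_B=3, EF_F=34, EF_H=24) = 34; EF_I = 34+6 = 40
Expected project duration μ = 40 days. Critical path: A → C → F → I.

Variance along critical path = 9.000 + 1.000 + 9.000 + 1.778 = 20.778; σ = √20.778 = 4.558 days.
Z = (42 − 40) / 4.558 = 0.439
P(T ≤ 42) = Φ(0.439) ≈ 0.670

0.670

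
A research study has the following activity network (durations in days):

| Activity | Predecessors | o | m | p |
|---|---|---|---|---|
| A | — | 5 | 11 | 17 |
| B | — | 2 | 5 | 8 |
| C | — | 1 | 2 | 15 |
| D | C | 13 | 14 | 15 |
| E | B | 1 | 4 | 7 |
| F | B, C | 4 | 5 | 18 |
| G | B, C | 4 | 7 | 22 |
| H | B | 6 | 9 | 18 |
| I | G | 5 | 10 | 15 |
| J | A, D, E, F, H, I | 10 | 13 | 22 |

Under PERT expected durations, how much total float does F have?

12 days

te_A = (5 + 4·11 + 17)/6 = 66/6 = 11
te_B = (2 + 4·5 + 8)/6 = 30/6 = 5
te_C = (1 + 4·2 + 15)/6 = 24/6 = 4
te_D = (13 + 4·14 + 15)/6 = 84/6 = 14
te_E = (1 + 4·4 + 7)/6 = 24/6 = 4
te_F = (4 + 4·5 + 18)/6 = 42/6 = 7
te_G = (4 + 4·7 + 22)/6 = 54/6 = 9
te_H = (6 + 4·9 + 18)/6 = 60/6 = 10
te_I = (5 + 4·10 + 15)/6 = 60/6 = 10
te_J = (10 + 4·13 + 22)/6 = 84/6 = 14

Forward pass:
ES_A = 0; EF_A = 11
ES_B = 0; EF_B = 5
ES_C = 0; EF_C = 4
ES_D = 4; EF_D = 4+14 = 18
ES_E = 5; EF_E = 5+4 = 9
ES_F = max(EF_B=5, EF_C=4) = 5; EF_F = 5+7 = 12
ES_G = max(EF_B=5, EF_C=4) = 5; EF_G = 5+9 = 14
ES_H = 5; EF_H = 5+10 = 15
ES_I = 14; EF_I = 14+10 = 24
ES_J = max(EF_A=11, EF_D=18, EF_E=9, EF_F=12, EF_H=15, EF_I=24) = 24; EF_J = 24+14 = 38
Expected project duration μ = 38 days. Critical path: B → G → I → J.

Backward pass:
LF_J = 38; LS_J = 38−14 = 24
LF_I = LS_J = 24; LS_I = 24−10 = 14
LF_H = LS_J = 24; LS_H = 24−10 = 14
LF_G = LS_I = 14; LS_G = 14−9 = 5
LF_F = LS_J = 24; LS_F = 24−7 = 17
LF_E = LS_J = 24; LS_E = 24−4 = 20
LF_D = LS_J = 24; LS_D = 24−14 = 10
LF_C = min(LS_D=10, LS_F=17, LS_G=5) = 5; LS_C = 5−4 = 1
LF_B = min(LS_E=20, LS_F=17, LS_G=5, LS_H=14) = 5; LS_B = 5−5 = 0
LF_A = LS_J = 24; LS_A = 24−11 = 13
Slack_F = LS_F − ES_F = 17 − 5 = 12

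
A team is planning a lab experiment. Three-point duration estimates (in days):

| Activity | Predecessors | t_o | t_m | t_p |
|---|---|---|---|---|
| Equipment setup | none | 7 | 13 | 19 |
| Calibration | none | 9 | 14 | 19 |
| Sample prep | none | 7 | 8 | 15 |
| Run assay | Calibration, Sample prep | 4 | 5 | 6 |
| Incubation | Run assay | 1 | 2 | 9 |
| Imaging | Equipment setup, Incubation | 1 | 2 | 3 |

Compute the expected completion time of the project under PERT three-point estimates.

24 days

te_Equipment setup = (7 + 4·13 + 19)/6 = 78/6 = 13
te_Calibration = (9 + 4·14 + 19)/6 = 84/6 = 14
te_Sample prep = (7 + 4·8 + 15)/6 = 54/6 = 9
te_Run assay = (4 + 4·5 + 6)/6 = 30/6 = 5
te_Incubation = (1 + 4·2 + 9)/6 = 18/6 = 3
te_Imaging = (1 + 4·2 + 3)/6 = 12/6 = 2

Forward pass:
ES_Equipment setup = 0; EF_Equipment setup = 13
ES_Calibration = 0; EF_Calibration = 14
ES_Sample prep = 0; EF_Sample prep = 9
ES_Run assay = max(EF_Calibration=14, EF_Sample prep=9) = 14; EF_Run assay = 14+5 = 19
ES_Incubation = 19; EF_Incubation = 19+3 = 22
ES_Imaging = max(EF_Equipment setup=13, EF_Incubation=22) = 22; EF_Imaging = 22+2 = 24
Expected project duration μ = 24 days. Critical path: Calibration → Run assay → Incubation → Imaging.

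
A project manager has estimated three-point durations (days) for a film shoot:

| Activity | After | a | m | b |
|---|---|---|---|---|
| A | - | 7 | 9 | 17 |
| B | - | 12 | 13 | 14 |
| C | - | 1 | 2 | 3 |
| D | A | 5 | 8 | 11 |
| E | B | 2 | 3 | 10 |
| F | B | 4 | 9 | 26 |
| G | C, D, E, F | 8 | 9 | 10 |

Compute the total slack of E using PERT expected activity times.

7 days

te_A = (7 + 4·9 + 17)/6 = 60/6 = 10
te_B = (12 + 4·13 + 14)/6 = 78/6 = 13
te_C = (1 + 4·2 + 3)/6 = 12/6 = 2
te_D = (5 + 4·8 + 11)/6 = 48/6 = 8
te_E = (2 + 4·3 + 10)/6 = 24/6 = 4
te_F = (4 + 4·9 + 26)/6 = 66/6 = 11
te_G = (8 + 4·9 + 10)/6 = 54/6 = 9

Forward pass:
ES_A = 0; EF_A = 10
ES_B = 0; EF_B = 13
ES_C = 0; EF_C = 2
ES_D = 10; EF_D = 10+8 = 18
ES_E = 13; EF_E = 13+4 = 17
ES_F = 13; EF_F = 13+11 = 24
ES_G = max(EF_C=2, EF_D=18, EF_E=17, EF_F=24) = 24; EF_G = 24+9 = 33
Expected project duration μ = 33 days. Critical path: B → F → G.

Backward pass:
LF_G = 33; LS_G = 33−9 = 24
LF_F = LS_G = 24; LS_F = 24−11 = 13
LF_E = LS_G = 24; LS_E = 24−4 = 20
LF_D = LS_G = 24; LS_D = 24−8 = 16
LF_C = LS_G = 24; LS_C = 24−2 = 22
LF_B = min(LS_E=20, LS_F=13) = 13; LS_B = 13−13 = 0
LF_A = LS_D = 16; LS_A = 16−10 = 6
Slack_E = LS_E − ES_E = 20 − 13 = 7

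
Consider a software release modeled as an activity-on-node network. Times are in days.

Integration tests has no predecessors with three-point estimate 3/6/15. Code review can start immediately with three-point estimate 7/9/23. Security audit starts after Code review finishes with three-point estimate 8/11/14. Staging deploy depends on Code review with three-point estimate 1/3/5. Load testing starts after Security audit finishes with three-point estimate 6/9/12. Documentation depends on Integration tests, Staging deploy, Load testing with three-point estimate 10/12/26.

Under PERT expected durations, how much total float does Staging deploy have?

17 days

te_Integration tests = (3 + 4·6 + 15)/6 = 42/6 = 7
te_Code review = (7 + 4·9 + 23)/6 = 66/6 = 11
te_Security audit = (8 + 4·11 + 14)/6 = 66/6 = 11
te_Staging deploy = (1 + 4·3 + 5)/6 = 18/6 = 3
te_Load testing = (6 + 4·9 + 12)/6 = 54/6 = 9
te_Documentation = (10 + 4·12 + 26)/6 = 84/6 = 14

Forward pass:
ES_Integration tests = 0; EF_Integration tests = 7
ES_Code review = 0; EF_Code review = 11
ES_Security audit = 11; EF_Security audit = 11+11 = 22
ES_Staging deploy = 11; EF_Staging deploy = 11+3 = 14
ES_Load testing = 22; EF_Load testing = 22+9 = 31
ES_Documentation = max(EF_Integration tests=7, EF_Staging deploy=14, EF_Load testing=31) = 31; EF_Documentation = 31+14 = 45
Expected project duration μ = 45 days. Critical path: Code review → Security audit → Load testing → Documentation.

Backward pass:
LF_Documentation = 45; LS_Documentation = 45−14 = 31
LF_Load testing = LS_Documentation = 31; LS_Load testing = 31−9 = 22
LF_Staging deploy = LS_Documentation = 31; LS_Staging deploy = 31−3 = 28
LF_Security audit = LS_Load testing = 22; LS_Security audit = 22−11 = 11
LF_Code review = min(LS_Security audit=11, LS_Staging deploy=28) = 11; LS_Code review = 11−11 = 0
LF_Integration tests = LS_Documentation = 31; LS_Integration tests = 31−7 = 24
Slack_Staging deploy = LS_Staging deploy − ES_Staging deploy = 28 − 11 = 17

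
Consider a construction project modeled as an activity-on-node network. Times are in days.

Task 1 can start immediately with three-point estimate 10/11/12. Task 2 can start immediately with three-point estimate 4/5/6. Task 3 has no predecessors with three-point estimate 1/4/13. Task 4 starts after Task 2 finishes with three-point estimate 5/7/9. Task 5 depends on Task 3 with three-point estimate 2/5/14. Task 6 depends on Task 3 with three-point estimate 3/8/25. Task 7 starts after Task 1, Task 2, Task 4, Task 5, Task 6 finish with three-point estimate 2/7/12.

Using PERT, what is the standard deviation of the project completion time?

te_Task 1 = (10 + 4·11 + 12)/6 = 66/6 = 11; σ²_Task 1 = ((12−10)/6)² = 0.111
te_Task 2 = (4 + 4·5 + 6)/6 = 30/6 = 5; σ²_Task 2 = ((6−4)/6)² = 0.111
te_Task 3 = (1 + 4·4 + 13)/6 = 30/6 = 5; σ²_Task 3 = ((13−1)/6)² = 4.000
te_Task 4 = (5 + 4·7 + 9)/6 = 42/6 = 7; σ²_Task 4 = ((9−5)/6)² = 0.444
te_Task 5 = (2 + 4·5 + 14)/6 = 36/6 = 6; σ²_Task 5 = ((14−2)/6)² = 4.000
te_Task 6 = (3 + 4·8 + 25)/6 = 60/6 = 10; σ²_Task 6 = ((25−3)/6)² = 13.444
te_Task 7 = (2 + 4·7 + 12)/6 = 42/6 = 7; σ²_Task 7 = ((12−2)/6)² = 2.778

Forward pass:
ES_Task 1 = 0; EF_Task 1 = 11
ES_Task 2 = 0; EF_Task 2 = 5
ES_Task 3 = 0; EF_Task 3 = 5
ES_Task 4 = 5; EF_Task 4 = 5+7 = 12
ES_Task 5 = 5; EF_Task 5 = 5+6 = 11
ES_Task 6 = 5; EF_Task 6 = 5+10 = 15
ES_Task 7 = max(EF_Task 1=11, EF_Task 2=5, EF_Task 4=12, EF_Task 5=11, EF_Task 6=15) = 15; EF_Task 7 = 15+7 = 22
Expected project duration μ = 22 days. Critical path: Task 3 → Task 6 → Task 7.

Variance along critical path = 4.000 + 13.444 + 2.778 = 20.222
σ = √20.222 = 4.497 days

4.50 days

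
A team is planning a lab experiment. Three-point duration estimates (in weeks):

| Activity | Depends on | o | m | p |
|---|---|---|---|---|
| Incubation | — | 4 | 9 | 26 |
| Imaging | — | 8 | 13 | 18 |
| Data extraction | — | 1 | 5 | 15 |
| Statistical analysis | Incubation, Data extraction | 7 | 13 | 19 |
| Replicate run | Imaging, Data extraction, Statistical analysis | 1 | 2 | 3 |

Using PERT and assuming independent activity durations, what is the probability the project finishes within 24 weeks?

0.317

te_Incubation = (4 + 4·9 + 26)/6 = 66/6 = 11; σ²_Incubation = ((26−4)/6)² = 13.444
te_Imaging = (8 + 4·13 + 18)/6 = 78/6 = 13; σ²_Imaging = ((18−8)/6)² = 2.778
te_Data extraction = (1 + 4·5 + 15)/6 = 36/6 = 6; σ²_Data extraction = ((15−1)/6)² = 5.444
te_Statistical analysis = (7 + 4·13 + 19)/6 = 78/6 = 13; σ²_Statistical analysis = ((19−7)/6)² = 4.000
te_Replicate run = (1 + 4·2 + 3)/6 = 12/6 = 2; σ²_Replicate run = ((3−1)/6)² = 0.111

Forward pass:
ES_Incubation = 0; EF_Incubation = 11
ES_Imaging = 0; EF_Imaging = 13
ES_Data extraction = 0; EF_Data extraction = 6
ES_Statistical analysis = max(EF_Incubation=11, EF_Data extraction=6) = 11; EF_Statistical analysis = 11+13 = 24
ES_Replicate run = max(EF_Imaging=13, EF_Data extraction=6, EF_Statistical analysis=24) = 24; EF_Replicate run = 24+2 = 26
Expected project duration μ = 26 weeks. Critical path: Incubation → Statistical analysis → Replicate run.

Variance along critical path = 13.444 + 4.000 + 0.111 = 17.556; σ = √17.556 = 4.190 weeks.
Z = (24 − 26) / 4.190 = -0.477
P(T ≤ 24) = Φ(-0.477) ≈ 0.317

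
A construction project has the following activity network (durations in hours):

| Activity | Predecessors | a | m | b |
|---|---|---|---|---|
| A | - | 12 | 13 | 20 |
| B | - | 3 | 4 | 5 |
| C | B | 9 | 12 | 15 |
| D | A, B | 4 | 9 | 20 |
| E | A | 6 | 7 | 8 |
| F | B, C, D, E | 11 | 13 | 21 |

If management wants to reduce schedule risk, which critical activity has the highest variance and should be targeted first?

D

te_A = (12 + 4·13 + 20)/6 = 84/6 = 14; σ²_A = ((20−12)/6)² = 1.778
te_B = (3 + 4·4 + 5)/6 = 24/6 = 4; σ²_B = ((5−3)/6)² = 0.111
te_C = (9 + 4·12 + 15)/6 = 72/6 = 12; σ²_C = ((15−9)/6)² = 1.000
te_D = (4 + 4·9 + 20)/6 = 60/6 = 10; σ²_D = ((20−4)/6)² = 7.111
te_E = (6 + 4·7 + 8)/6 = 42/6 = 7; σ²_E = ((8−6)/6)² = 0.111
te_F = (11 + 4·13 + 21)/6 = 84/6 = 14; σ²_F = ((21−11)/6)² = 2.778

Forward pass:
ES_A = 0; EF_A = 14
ES_B = 0; EF_B = 4
ES_C = 4; EF_C = 4+12 = 16
ES_D = max(EF_A=14, EF_B=4) = 14; EF_D = 14+10 = 24
ES_E = 14; EF_E = 14+7 = 21
ES_F = max(EF_B=4, EF_C=16, EF_D=24, EF_E=21) = 24; EF_F = 24+14 = 38
Expected project duration μ = 38 hours. Critical path: A → D → F.

Variances on critical path: σ²_A=1.778, σ²_D=7.111, σ²_F=2.778.
Largest is σ²_D = 7.111.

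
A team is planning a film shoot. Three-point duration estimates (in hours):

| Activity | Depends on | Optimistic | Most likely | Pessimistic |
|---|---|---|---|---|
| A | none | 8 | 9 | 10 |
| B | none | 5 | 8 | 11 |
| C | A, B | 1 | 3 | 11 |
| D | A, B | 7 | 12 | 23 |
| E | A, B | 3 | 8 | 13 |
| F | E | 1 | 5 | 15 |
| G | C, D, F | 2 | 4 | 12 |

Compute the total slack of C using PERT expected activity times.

10 hours

te_A = (8 + 4·9 + 10)/6 = 54/6 = 9
te_B = (5 + 4·8 + 11)/6 = 48/6 = 8
te_C = (1 + 4·3 + 11)/6 = 24/6 = 4
te_D = (7 + 4·12 + 23)/6 = 78/6 = 13
te_E = (3 + 4·8 + 13)/6 = 48/6 = 8
te_F = (1 + 4·5 + 15)/6 = 36/6 = 6
te_G = (2 + 4·4 + 12)/6 = 30/6 = 5

Forward pass:
ES_A = 0; EF_A = 9
ES_B = 0; EF_B = 8
ES_C = max(EF_A=9, EF_B=8) = 9; EF_C = 9+4 = 13
ES_D = max(EF_A=9, EF_B=8) = 9; EF_D = 9+13 = 22
ES_E = max(EF_A=9, EF_B=8) = 9; EF_E = 9+8 = 17
ES_F = 17; EF_F = 17+6 = 23
ES_G = max(EF_C=13, EF_D=22, EF_F=23) = 23; EF_G = 23+5 = 28
Expected project duration μ = 28 hours. Critical path: A → E → F → G.

Backward pass:
LF_G = 28; LS_G = 28−5 = 23
LF_F = LS_G = 23; LS_F = 23−6 = 17
LF_E = LS_F = 17; LS_E = 17−8 = 9
LF_D = LS_G = 23; LS_D = 23−13 = 10
LF_C = LS_G = 23; LS_C = 23−4 = 19
LF_B = min(LS_C=19, LS_D=10, LS_E=9) = 9; LS_B = 9−8 = 1
LF_A = min(LS_C=19, LS_D=10, LS_E=9) = 9; LS_A = 9−9 = 0
Slack_C = LS_C − ES_C = 19 − 9 = 10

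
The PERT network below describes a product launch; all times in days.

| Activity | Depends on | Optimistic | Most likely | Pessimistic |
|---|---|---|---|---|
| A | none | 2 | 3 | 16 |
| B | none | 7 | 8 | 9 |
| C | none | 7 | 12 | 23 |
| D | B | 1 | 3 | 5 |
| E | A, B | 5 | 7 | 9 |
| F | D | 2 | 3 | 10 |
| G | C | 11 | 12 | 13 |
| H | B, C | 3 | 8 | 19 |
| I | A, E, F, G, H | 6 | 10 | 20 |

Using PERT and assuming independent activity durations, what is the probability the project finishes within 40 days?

0.869

te_A = (2 + 4·3 + 16)/6 = 30/6 = 5; σ²_A = ((16−2)/6)² = 5.444
te_B = (7 + 4·8 + 9)/6 = 48/6 = 8; σ²_B = ((9−7)/6)² = 0.111
te_C = (7 + 4·12 + 23)/6 = 78/6 = 13; σ²_C = ((23−7)/6)² = 7.111
te_D = (1 + 4·3 + 5)/6 = 18/6 = 3; σ²_D = ((5−1)/6)² = 0.444
te_E = (5 + 4·7 + 9)/6 = 42/6 = 7; σ²_E = ((9−5)/6)² = 0.444
te_F = (2 + 4·3 + 10)/6 = 24/6 = 4; σ²_F = ((10−2)/6)² = 1.778
te_G = (11 + 4·12 + 13)/6 = 72/6 = 12; σ²_G = ((13−11)/6)² = 0.111
te_H = (3 + 4·8 + 19)/6 = 54/6 = 9; σ²_H = ((19−3)/6)² = 7.111
te_I = (6 + 4·10 + 20)/6 = 66/6 = 11; σ²_I = ((20−6)/6)² = 5.444

Forward pass:
ES_A = 0; EF_A = 5
ES_B = 0; EF_B = 8
ES_C = 0; EF_C = 13
ES_D = 8; EF_D = 8+3 = 11
ES_E = max(EF_A=5, EF_B=8) = 8; EF_E = 8+7 = 15
ES_F = 11; EF_F = 11+4 = 15
ES_G = 13; EF_G = 13+12 = 25
ES_H = max(EF_B=8, EF_C=13) = 13; EF_H = 13+9 = 22
ES_I = max(EF_A=5, EF_E=15, EF_F=15, EF_G=25, EF_H=22) = 25; EF_I = 25+11 = 36
Expected project duration μ = 36 days. Critical path: C → G → I.

Variance along critical path = 7.111 + 0.111 + 5.444 = 12.667; σ = √12.667 = 3.559 days.
Z = (40 − 36) / 3.559 = 1.124
P(T ≤ 40) = Φ(1.124) ≈ 0.869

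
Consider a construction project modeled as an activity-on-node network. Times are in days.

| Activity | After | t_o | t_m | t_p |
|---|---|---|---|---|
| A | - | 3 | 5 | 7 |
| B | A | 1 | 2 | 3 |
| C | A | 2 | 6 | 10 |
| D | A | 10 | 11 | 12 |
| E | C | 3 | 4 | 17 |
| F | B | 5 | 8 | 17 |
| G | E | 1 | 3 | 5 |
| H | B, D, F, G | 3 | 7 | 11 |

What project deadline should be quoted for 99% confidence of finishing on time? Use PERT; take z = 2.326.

34.3 days

te_A = (3 + 4·5 + 7)/6 = 30/6 = 5; σ²_A = ((7−3)/6)² = 0.444
te_B = (1 + 4·2 + 3)/6 = 12/6 = 2; σ²_B = ((3−1)/6)² = 0.111
te_C = (2 + 4·6 + 10)/6 = 36/6 = 6; σ²_C = ((10−2)/6)² = 1.778
te_D = (10 + 4·11 + 12)/6 = 66/6 = 11; σ²_D = ((12−10)/6)² = 0.111
te_E = (3 + 4·4 + 17)/6 = 36/6 = 6; σ²_E = ((17−3)/6)² = 5.444
te_F = (5 + 4·8 + 17)/6 = 54/6 = 9; σ²_F = ((17−5)/6)² = 4.000
te_G = (1 + 4·3 + 5)/6 = 18/6 = 3; σ²_G = ((5−1)/6)² = 0.444
te_H = (3 + 4·7 + 11)/6 = 42/6 = 7; σ²_H = ((11−3)/6)² = 1.778

Forward pass:
ES_A = 0; EF_A = 5
ES_B = 5; EF_B = 5+2 = 7
ES_C = 5; EF_C = 5+6 = 11
ES_D = 5; EF_D = 5+11 = 16
ES_E = 11; EF_E = 11+6 = 17
ES_F = 7; EF_F = 7+9 = 16
ES_G = 17; EF_G = 17+3 = 20
ES_H = max(EF_B=7, EF_D=16, EF_F=16, EF_G=20) = 20; EF_H = 20+7 = 27
Expected project duration μ = 27 days. Critical path: A → C → E → G → H.

Variance along critical path = 0.444 + 1.778 + 5.444 + 0.444 + 1.778 = 9.889; σ = 3.145 days.
D = μ + z·σ = 27 + 2.326·3.145 = 34.3 days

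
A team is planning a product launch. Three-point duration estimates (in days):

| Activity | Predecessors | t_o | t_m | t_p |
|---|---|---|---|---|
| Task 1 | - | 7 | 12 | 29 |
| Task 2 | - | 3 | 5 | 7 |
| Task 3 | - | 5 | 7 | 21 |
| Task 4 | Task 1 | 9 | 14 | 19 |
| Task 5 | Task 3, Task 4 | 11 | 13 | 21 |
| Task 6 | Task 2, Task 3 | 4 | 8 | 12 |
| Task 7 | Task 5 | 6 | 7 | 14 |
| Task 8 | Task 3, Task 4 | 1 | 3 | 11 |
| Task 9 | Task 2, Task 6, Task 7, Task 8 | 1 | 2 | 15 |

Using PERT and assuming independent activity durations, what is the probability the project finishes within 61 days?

te_Task 1 = (7 + 4·12 + 29)/6 = 84/6 = 14; σ²_Task 1 = ((29−7)/6)² = 13.444
te_Task 2 = (3 + 4·5 + 7)/6 = 30/6 = 5; σ²_Task 2 = ((7−3)/6)² = 0.444
te_Task 3 = (5 + 4·7 + 21)/6 = 54/6 = 9; σ²_Task 3 = ((21−5)/6)² = 7.111
te_Task 4 = (9 + 4·14 + 19)/6 = 84/6 = 14; σ²_Task 4 = ((19−9)/6)² = 2.778
te_Task 5 = (11 + 4·13 + 21)/6 = 84/6 = 14; σ²_Task 5 = ((21−11)/6)² = 2.778
te_Task 6 = (4 + 4·8 + 12)/6 = 48/6 = 8; σ²_Task 6 = ((12−4)/6)² = 1.778
te_Task 7 = (6 + 4·7 + 14)/6 = 48/6 = 8; σ²_Task 7 = ((14−6)/6)² = 1.778
te_Task 8 = (1 + 4·3 + 11)/6 = 24/6 = 4; σ²_Task 8 = ((11−1)/6)² = 2.778
te_Task 9 = (1 + 4·2 + 15)/6 = 24/6 = 4; σ²_Task 9 = ((15−1)/6)² = 5.444

Forward pass:
ES_Task 1 = 0; EF_Task 1 = 14
ES_Task 2 = 0; EF_Task 2 = 5
ES_Task 3 = 0; EF_Task 3 = 9
ES_Task 4 = 14; EF_Task 4 = 14+14 = 28
ES_Task 5 = max(EF_Task 3=9, EF_Task 4=28) = 28; EF_Task 5 = 28+14 = 42
ES_Task 6 = max(EF_Task 2=5, EF_Task 3=9) = 9; EF_Task 6 = 9+8 = 17
ES_Task 7 = 42; EF_Task 7 = 42+8 = 50
ES_Task 8 = max(EF_Task 3=9, EF_Task 4=28) = 28; EF_Task 8 = 28+4 = 32
ES_Task 9 = max(EF_Task 2=5, EF_Task 6=17, EF_Task 7=50, EF_Task 8=32) = 50; EF_Task 9 = 50+4 = 54
Expected project duration μ = 54 days. Critical path: Task 1 → Task 4 → Task 5 → Task 7 → Task 9.

Variance along critical path = 13.444 + 2.778 + 2.778 + 1.778 + 5.444 = 26.222; σ = √26.222 = 5.121 days.
Z = (61 − 54) / 5.121 = 1.367
P(T ≤ 61) = Φ(1.367) ≈ 0.914

0.914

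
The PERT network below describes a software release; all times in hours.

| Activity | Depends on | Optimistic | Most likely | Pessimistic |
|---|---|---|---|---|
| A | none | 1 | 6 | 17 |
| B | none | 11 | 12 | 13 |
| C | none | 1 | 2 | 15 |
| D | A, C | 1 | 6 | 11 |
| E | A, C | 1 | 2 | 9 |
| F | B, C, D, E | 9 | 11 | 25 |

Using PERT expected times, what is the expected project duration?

26 hours

te_A = (1 + 4·6 + 17)/6 = 42/6 = 7
te_B = (11 + 4·12 + 13)/6 = 72/6 = 12
te_C = (1 + 4·2 + 15)/6 = 24/6 = 4
te_D = (1 + 4·6 + 11)/6 = 36/6 = 6
te_E = (1 + 4·2 + 9)/6 = 18/6 = 3
te_F = (9 + 4·11 + 25)/6 = 78/6 = 13

Forward pass:
ES_A = 0; EF_A = 7
ES_B = 0; EF_B = 12
ES_C = 0; EF_C = 4
ES_D = max(EF_A=7, EF_C=4) = 7; EF_D = 7+6 = 13
ES_E = max(EF_A=7, EF_C=4) = 7; EF_E = 7+3 = 10
ES_F = max(EF_B=12, EF_C=4, EF_D=13, EF_E=10) = 13; EF_F = 13+13 = 26
Expected project duration μ = 26 hours. Critical path: A → D → F.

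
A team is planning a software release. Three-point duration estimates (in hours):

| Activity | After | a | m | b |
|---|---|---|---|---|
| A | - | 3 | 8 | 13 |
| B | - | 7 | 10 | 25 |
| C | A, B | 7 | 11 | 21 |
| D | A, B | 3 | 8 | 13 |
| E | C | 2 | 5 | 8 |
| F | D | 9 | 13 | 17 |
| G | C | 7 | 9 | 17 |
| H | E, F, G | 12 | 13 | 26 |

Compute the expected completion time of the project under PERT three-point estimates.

49 hours

te_A = (3 + 4·8 + 13)/6 = 48/6 = 8
te_B = (7 + 4·10 + 25)/6 = 72/6 = 12
te_C = (7 + 4·11 + 21)/6 = 72/6 = 12
te_D = (3 + 4·8 + 13)/6 = 48/6 = 8
te_E = (2 + 4·5 + 8)/6 = 30/6 = 5
te_F = (9 + 4·13 + 17)/6 = 78/6 = 13
te_G = (7 + 4·9 + 17)/6 = 60/6 = 10
te_H = (12 + 4·13 + 26)/6 = 90/6 = 15

Forward pass:
ES_A = 0; EF_A = 8
ES_B = 0; EF_B = 12
ES_C = max(EF_A=8, EF_B=12) = 12; EF_C = 12+12 = 24
ES_D = max(EF_A=8, EF_B=12) = 12; EF_D = 12+8 = 20
ES_E = 24; EF_E = 24+5 = 29
ES_F = 20; EF_F = 20+13 = 33
ES_G = 24; EF_G = 24+10 = 34
ES_H = max(EF_E=29, EF_F=33, EF_G=34) = 34; EF_H = 34+15 = 49
Expected project duration μ = 49 hours. Critical path: B → C → G → H.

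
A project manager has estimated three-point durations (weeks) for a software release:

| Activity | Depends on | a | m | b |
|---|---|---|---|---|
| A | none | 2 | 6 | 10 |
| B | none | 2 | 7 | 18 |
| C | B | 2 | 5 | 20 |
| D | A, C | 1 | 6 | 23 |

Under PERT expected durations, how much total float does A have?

9 weeks

te_A = (2 + 4·6 + 10)/6 = 36/6 = 6
te_B = (2 + 4·7 + 18)/6 = 48/6 = 8
te_C = (2 + 4·5 + 20)/6 = 42/6 = 7
te_D = (1 + 4·6 + 23)/6 = 48/6 = 8

Forward pass:
ES_A = 0; EF_A = 6
ES_B = 0; EF_B = 8
ES_C = 8; EF_C = 8+7 = 15
ES_D = max(EF_A=6, EF_C=15) = 15; EF_D = 15+8 = 23
Expected project duration μ = 23 weeks. Critical path: B → C → D.

Backward pass:
LF_D = 23; LS_D = 23−8 = 15
LF_C = LS_D = 15; LS_C = 15−7 = 8
LF_B = LS_C = 8; LS_B = 8−8 = 0
LF_A = LS_D = 15; LS_A = 15−6 = 9
Slack_A = LS_A − ES_A = 9 − 0 = 9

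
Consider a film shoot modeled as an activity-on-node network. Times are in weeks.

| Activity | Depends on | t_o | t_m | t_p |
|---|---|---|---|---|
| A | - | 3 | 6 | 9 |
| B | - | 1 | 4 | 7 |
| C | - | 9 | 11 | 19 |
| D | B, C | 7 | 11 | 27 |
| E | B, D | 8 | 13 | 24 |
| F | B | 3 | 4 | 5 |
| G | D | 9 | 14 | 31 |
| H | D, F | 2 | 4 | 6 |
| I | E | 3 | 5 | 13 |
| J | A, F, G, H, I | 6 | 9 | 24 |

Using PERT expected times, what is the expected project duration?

56 weeks

te_A = (3 + 4·6 + 9)/6 = 36/6 = 6
te_B = (1 + 4·4 + 7)/6 = 24/6 = 4
te_C = (9 + 4·11 + 19)/6 = 72/6 = 12
te_D = (7 + 4·11 + 27)/6 = 78/6 = 13
te_E = (8 + 4·13 + 24)/6 = 84/6 = 14
te_F = (3 + 4·4 + 5)/6 = 24/6 = 4
te_G = (9 + 4·14 + 31)/6 = 96/6 = 16
te_H = (2 + 4·4 + 6)/6 = 24/6 = 4
te_I = (3 + 4·5 + 13)/6 = 36/6 = 6
te_J = (6 + 4·9 + 24)/6 = 66/6 = 11

Forward pass:
ES_A = 0; EF_A = 6
ES_B = 0; EF_B = 4
ES_C = 0; EF_C = 12
ES_D = max(EF_B=4, EF_C=12) = 12; EF_D = 12+13 = 25
ES_E = max(EF_B=4, EF_D=25) = 25; EF_E = 25+14 = 39
ES_F = 4; EF_F = 4+4 = 8
ES_G = 25; EF_G = 25+16 = 41
ES_H = max(EF_D=25, EF_F=8) = 25; EF_H = 25+4 = 29
ES_I = 39; EF_I = 39+6 = 45
ES_J = max(EF_A=6, EF_F=8, EF_G=41, EF_H=29, EF_I=45) = 45; EF_J = 45+11 = 56
Expected project duration μ = 56 weeks. Critical path: C → D → E → I → J.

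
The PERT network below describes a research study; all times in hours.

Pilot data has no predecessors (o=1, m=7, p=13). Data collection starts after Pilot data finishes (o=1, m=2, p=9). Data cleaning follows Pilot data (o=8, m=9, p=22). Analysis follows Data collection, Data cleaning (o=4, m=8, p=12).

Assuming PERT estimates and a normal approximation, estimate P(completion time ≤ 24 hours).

0.275

te_Pilot data = (1 + 4·7 + 13)/6 = 42/6 = 7; σ²_Pilot data = ((13−1)/6)² = 4.000
te_Data collection = (1 + 4·2 + 9)/6 = 18/6 = 3; σ²_Data collection = ((9−1)/6)² = 1.778
te_Data cleaning = (8 + 4·9 + 22)/6 = 66/6 = 11; σ²_Data cleaning = ((22−8)/6)² = 5.444
te_Analysis = (4 + 4·8 + 12)/6 = 48/6 = 8; σ²_Analysis = ((12−4)/6)² = 1.778

Forward pass:
ES_Pilot data = 0; EF_Pilot data = 7
ES_Data collection = 7; EF_Data collection = 7+3 = 10
ES_Data cleaning = 7; EF_Data cleaning = 7+11 = 18
ES_Analysis = max(EF_Data collection=10, EF_Data cleaning=18) = 18; EF_Analysis = 18+8 = 26
Expected project duration μ = 26 hours. Critical path: Pilot data → Data cleaning → Analysis.

Variance along critical path = 4.000 + 5.444 + 1.778 = 11.222; σ = √11.222 = 3.350 hours.
Z = (24 − 26) / 3.350 = -0.597
P(T ≤ 24) = Φ(-0.597) ≈ 0.275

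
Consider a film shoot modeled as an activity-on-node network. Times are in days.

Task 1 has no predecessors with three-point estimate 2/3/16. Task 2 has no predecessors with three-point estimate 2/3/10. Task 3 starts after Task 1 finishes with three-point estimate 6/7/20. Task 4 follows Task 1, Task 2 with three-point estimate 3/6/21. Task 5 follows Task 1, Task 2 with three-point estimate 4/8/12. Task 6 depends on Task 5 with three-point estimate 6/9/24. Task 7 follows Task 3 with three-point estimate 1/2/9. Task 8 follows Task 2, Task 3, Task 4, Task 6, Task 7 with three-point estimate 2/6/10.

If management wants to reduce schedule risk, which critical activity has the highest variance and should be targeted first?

te_Task 1 = (2 + 4·3 + 16)/6 = 30/6 = 5; σ²_Task 1 = ((16−2)/6)² = 5.444
te_Task 2 = (2 + 4·3 + 10)/6 = 24/6 = 4; σ²_Task 2 = ((10−2)/6)² = 1.778
te_Task 3 = (6 + 4·7 + 20)/6 = 54/6 = 9; σ²_Task 3 = ((20−6)/6)² = 5.444
te_Task 4 = (3 + 4·6 + 21)/6 = 48/6 = 8; σ²_Task 4 = ((21−3)/6)² = 9.000
te_Task 5 = (4 + 4·8 + 12)/6 = 48/6 = 8; σ²_Task 5 = ((12−4)/6)² = 1.778
te_Task 6 = (6 + 4·9 + 24)/6 = 66/6 = 11; σ²_Task 6 = ((24−6)/6)² = 9.000
te_Task 7 = (1 + 4·2 + 9)/6 = 18/6 = 3; σ²_Task 7 = ((9−1)/6)² = 1.778
te_Task 8 = (2 + 4·6 + 10)/6 = 36/6 = 6; σ²_Task 8 = ((10−2)/6)² = 1.778

Forward pass:
ES_Task 1 = 0; EF_Task 1 = 5
ES_Task 2 = 0; EF_Task 2 = 4
ES_Task 3 = 5; EF_Task 3 = 5+9 = 14
ES_Task 4 = max(EF_Task 1=5, EF_Task 2=4) = 5; EF_Task 4 = 5+8 = 13
ES_Task 5 = max(EF_Task 1=5, EF_Task 2=4) = 5; EF_Task 5 = 5+8 = 13
ES_Task 6 = 13; EF_Task 6 = 13+11 = 24
ES_Task 7 = 14; EF_Task 7 = 14+3 = 17
ES_Task 8 = max(EF_Task 2=4, EF_Task 3=14, EF_Task 4=13, EF_Task 6=24, EF_Task 7=17) = 24; EF_Task 8 = 24+6 = 30
Expected project duration μ = 30 days. Critical path: Task 1 → Task 5 → Task 6 → Task 8.

Variances on critical path: σ²_Task 1=5.444, σ²_Task 5=1.778, σ²_Task 6=9.000, σ²_Task 8=1.778.
Largest is σ²_Task 6 = 9.000.

Task 6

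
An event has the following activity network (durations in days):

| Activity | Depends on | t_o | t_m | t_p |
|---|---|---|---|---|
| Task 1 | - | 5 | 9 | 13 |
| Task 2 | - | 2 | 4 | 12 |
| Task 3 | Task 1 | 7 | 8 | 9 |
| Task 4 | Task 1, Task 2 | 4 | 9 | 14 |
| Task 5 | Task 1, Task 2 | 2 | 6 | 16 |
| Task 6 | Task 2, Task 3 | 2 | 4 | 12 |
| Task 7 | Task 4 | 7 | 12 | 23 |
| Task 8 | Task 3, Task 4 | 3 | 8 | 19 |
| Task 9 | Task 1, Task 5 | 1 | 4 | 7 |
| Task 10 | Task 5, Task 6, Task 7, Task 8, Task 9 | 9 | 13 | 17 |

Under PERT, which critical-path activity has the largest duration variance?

Task 7

te_Task 1 = (5 + 4·9 + 13)/6 = 54/6 = 9; σ²_Task 1 = ((13−5)/6)² = 1.778
te_Task 2 = (2 + 4·4 + 12)/6 = 30/6 = 5; σ²_Task 2 = ((12−2)/6)² = 2.778
te_Task 3 = (7 + 4·8 + 9)/6 = 48/6 = 8; σ²_Task 3 = ((9−7)/6)² = 0.111
te_Task 4 = (4 + 4·9 + 14)/6 = 54/6 = 9; σ²_Task 4 = ((14−4)/6)² = 2.778
te_Task 5 = (2 + 4·6 + 16)/6 = 42/6 = 7; σ²_Task 5 = ((16−2)/6)² = 5.444
te_Task 6 = (2 + 4·4 + 12)/6 = 30/6 = 5; σ²_Task 6 = ((12−2)/6)² = 2.778
te_Task 7 = (7 + 4·12 + 23)/6 = 78/6 = 13; σ²_Task 7 = ((23−7)/6)² = 7.111
te_Task 8 = (3 + 4·8 + 19)/6 = 54/6 = 9; σ²_Task 8 = ((19−3)/6)² = 7.111
te_Task 9 = (1 + 4·4 + 7)/6 = 24/6 = 4; σ²_Task 9 = ((7−1)/6)² = 1.000
te_Task 10 = (9 + 4·13 + 17)/6 = 78/6 = 13; σ²_Task 10 = ((17−9)/6)² = 1.778

Forward pass:
ES_Task 1 = 0; EF_Task 1 = 9
ES_Task 2 = 0; EF_Task 2 = 5
ES_Task 3 = 9; EF_Task 3 = 9+8 = 17
ES_Task 4 = max(EF_Task 1=9, EF_Task 2=5) = 9; EF_Task 4 = 9+9 = 18
ES_Task 5 = max(EF_Task 1=9, EF_Task 2=5) = 9; EF_Task 5 = 9+7 = 16
ES_Task 6 = max(EF_Task 2=5, EF_Task 3=17) = 17; EF_Task 6 = 17+5 = 22
ES_Task 7 = 18; EF_Task 7 = 18+13 = 31
ES_Task 8 = max(EF_Task 3=17, EF_Task 4=18) = 18; EF_Task 8 = 18+9 = 27
ES_Task 9 = max(EF_Task 1=9, EF_Task 5=16) = 16; EF_Task 9 = 16+4 = 20
ES_Task 10 = max(EF_Task 5=16, EF_Task 6=22, EF_Task 7=31, EF_Task 8=27, EF_Task 9=20) = 31; EF_Task 10 = 31+13 = 44
Expected project duration μ = 44 days. Critical path: Task 1 → Task 4 → Task 7 → Task 10.

Variances on critical path: σ²_Task 1=1.778, σ²_Task 4=2.778, σ²_Task 7=7.111, σ²_Task 10=1.778.
Largest is σ²_Task 7 = 7.111.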